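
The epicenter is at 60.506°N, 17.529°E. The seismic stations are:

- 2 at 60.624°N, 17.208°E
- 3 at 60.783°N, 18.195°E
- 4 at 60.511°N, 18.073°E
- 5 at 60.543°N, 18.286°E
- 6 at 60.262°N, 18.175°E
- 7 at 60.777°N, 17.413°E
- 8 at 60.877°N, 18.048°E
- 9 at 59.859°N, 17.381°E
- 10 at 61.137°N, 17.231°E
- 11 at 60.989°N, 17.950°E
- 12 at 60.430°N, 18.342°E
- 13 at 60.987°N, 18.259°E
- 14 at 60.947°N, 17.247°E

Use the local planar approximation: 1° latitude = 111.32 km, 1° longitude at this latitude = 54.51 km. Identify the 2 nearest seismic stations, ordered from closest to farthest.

2, 4

Distances from 60.506°N, 17.529°E:
2: 21.880 km
3: 47.632 km
4: 29.659 km
5: 41.469 km
6: 44.472 km
7: 30.823 km
8: 50.060 km
9: 72.474 km
10: 72.097 km
11: 58.460 km
12: 45.117 km
13: 66.712 km
14: 51.442 km
Sorted: 2 (21.880 km) < 4 (29.659 km) < 7 (30.823 km) < 5 (41.469 km) < …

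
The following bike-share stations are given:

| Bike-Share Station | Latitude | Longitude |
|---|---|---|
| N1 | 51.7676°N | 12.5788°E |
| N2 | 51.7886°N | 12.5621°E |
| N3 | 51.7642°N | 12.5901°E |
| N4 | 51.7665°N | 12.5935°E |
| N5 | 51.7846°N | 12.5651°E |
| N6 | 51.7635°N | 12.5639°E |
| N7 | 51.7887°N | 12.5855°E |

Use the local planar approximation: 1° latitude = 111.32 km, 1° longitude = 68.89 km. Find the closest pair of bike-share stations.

Pairwise distances:
N3–N4: √((0.0023·111.32)² + (0.0034·68.89)²) = √(0.065554 + 0.054862) = 0.3470 km
N2–N5: √((-0.0040·111.32)² + (0.0030·68.89)²) = √(0.198274 + 0.042712) = 0.4909 km
N1–N3: √((-0.0034·111.32)² + (0.0113·68.89)²) = √(0.143253 + 0.605995) = 0.8656 km
N1–N4: √((-0.0011·111.32)² + (0.0147·68.89)²) = √(0.014994 + 1.025527) = 1.0201 km
N1–N6: √((-0.0041·111.32)² + (-0.0149·68.89)²) = √(0.208312 + 1.053622) = 1.1234 km
N5–N7: √((0.0041·111.32)² + (0.0204·68.89)²) = √(0.208312 + 1.975025) = 1.4776 km
N2–N7: √((0.0001·111.32)² + (0.0234·68.89)²) = √(0.000124 + 2.598628) = 1.6121 km
N3–N6: √((-0.0007·111.32)² + (-0.0262·68.89)²) = √(0.006072 + 3.257729) = 1.8066 km
N4–N6: √((-0.0030·111.32)² + (-0.0296·68.89)²) = √(0.111529 + 4.158108) = 2.0663 km
N1–N5: √((0.0170·111.32)² + (-0.0137·68.89)²) = √(3.581329 + 0.890745) = 2.1147 km
N5–N6: √((-0.0211·111.32)² + (-0.0012·68.89)²) = √(5.517106 + 0.006834) = 2.3503 km
N1–N7: √((0.0211·111.32)² + (0.0067·68.89)²) = √(5.517106 + 0.213040) = 2.3938 km
N4–N7: √((0.0222·111.32)² + (-0.0080·68.89)²) = √(6.107343 + 0.303733) = 2.5320 km
N1–N2: √((0.0210·111.32)² + (-0.0167·68.89)²) = √(5.464935 + 1.323565) = 2.6055 km
N3–N7: √((0.0245·111.32)² + (-0.0046·68.89)²) = √(7.438383 + 0.100422) = 2.7457 km
N2–N6: √((-0.0251·111.32)² + (0.0018·68.89)²) = √(7.807174 + 0.015376) = 2.7969 km
N4–N5: √((0.0181·111.32)² + (-0.0284·68.89)²) = √(4.059790 + 3.827798) = 2.8085 km
N3–N5: √((0.0204·111.32)² + (-0.0250·68.89)²) = √(5.157114 + 2.966145) = 2.8501 km
N6–N7: √((0.0252·111.32)² + (0.0216·68.89)²) = √(7.869506 + 2.214215) = 3.1755 km
N2–N4: √((-0.0221·111.32)² + (0.0314·68.89)²) = √(6.052446 + 4.679201) = 3.2759 km
N2–N3: √((-0.0244·111.32)² + (0.0280·68.89)²) = √(7.377786 + 3.720732) = 3.3314 km
Closest pair: N3–N4 at 0.3470 km.

N3 and N4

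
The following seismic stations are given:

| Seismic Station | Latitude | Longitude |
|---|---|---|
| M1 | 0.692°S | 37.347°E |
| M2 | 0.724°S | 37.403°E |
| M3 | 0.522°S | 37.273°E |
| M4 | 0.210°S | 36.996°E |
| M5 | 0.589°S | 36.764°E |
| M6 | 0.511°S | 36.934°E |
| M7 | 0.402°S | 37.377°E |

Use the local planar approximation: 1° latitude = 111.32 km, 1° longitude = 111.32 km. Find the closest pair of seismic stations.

Pairwise distances:
M1–M2: √((-0.032·111.32)² + (0.056·111.32)²) = √(12.68955 + 38.86176) = 7.180 km
M1–M3: √((0.170·111.32)² + (-0.074·111.32)²) = √(358.13292 + 67.85937) = 20.640 km
M1–M4: √((0.482·111.32)² + (-0.351·111.32)²) = √(2878.99209 + 1526.72434) = 66.376 km
M1–M5: √((0.103·111.32)² + (-0.583·111.32)²) = √(131.46824 + 4211.95289) = 65.905 km
M1–M6: √((0.181·111.32)² + (-0.413·111.32)²) = √(405.97898 + 2113.71534) = 50.197 km
M1–M7: √((0.290·111.32)² + (0.030·111.32)²) = √(1042.17918 + 11.15293) = 32.455 km
M2–M3: √((0.202·111.32)² + (-0.130·111.32)²) = √(505.64898 + 209.42721) = 26.741 km
M2–M4: √((0.514·111.32)² + (-0.407·111.32)²) = √(3273.95445 + 2052.74600) = 72.984 km
M2–M5: √((0.135·111.32)² + (-0.639·111.32)²) = √(225.84680 + 5059.97198) = 72.704 km
M2–M6: √((0.213·111.32)² + (-0.469·111.32)²) = √(562.21911 + 2725.78803) = 57.341 km
M2–M7: √((0.322·111.32)² + (-0.026·111.32)²) = √(1284.86689 + 8.37709) = 35.962 km
M3–M4: √((0.312·111.32)² + (-0.277·111.32)²) = √(1206.30071 + 950.83669) = 46.445 km
M3–M5: √((-0.067·111.32)² + (-0.509·111.32)²) = √(55.62833 + 3210.56865) = 57.151 km
M3–M6: √((0.011·111.32)² + (-0.339·111.32)²) = √(1.49945 + 1424.11740) = 37.757 km
M3–M7: √((0.120·111.32)² + (0.104·111.32)²) = √(178.44685 + 134.03341) = 17.677 km
M4–M5: √((-0.379·111.32)² + (-0.232·111.32)²) = √(1780.01973 + 666.99467) = 49.467 km
M4–M6: √((-0.301·111.32)² + (-0.062·111.32)²) = √(1122.74049 + 47.63540) = 34.211 km
M4–M7: √((-0.192·111.32)² + (0.381·111.32)²) = √(456.82394 + 1798.85578) = 47.494 km
M5–M6: √((0.078·111.32)² + (0.170·111.32)²) = √(75.39379 + 358.13292) = 20.821 km
M5–M7: √((0.187·111.32)² + (0.613·111.32)²) = √(433.34083 + 4656.58296) = 71.344 km
M6–M7: √((0.109·111.32)² + (0.443·111.32)²) = √(147.23104 + 2431.94555) = 50.786 km
Closest pair: M1–M2 at 7.180 km.

M1 and M2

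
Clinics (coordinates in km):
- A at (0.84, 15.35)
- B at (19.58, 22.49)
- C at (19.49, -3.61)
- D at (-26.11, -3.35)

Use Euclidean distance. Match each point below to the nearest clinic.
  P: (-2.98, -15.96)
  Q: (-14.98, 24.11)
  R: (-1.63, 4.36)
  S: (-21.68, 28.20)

P→C; Q→A; R→A; S→A

P at (-2.98, -15.96):
  A: √((3.82)² + (31.31)²) = √(14.5924 + 980.3161) = 31.54 km
  B: √((22.56)² + (38.45)²) = √(508.9536 + 1478.4025) = 44.58 km
  C: √((22.47)² + (12.35)²) = √(504.9009 + 152.5225) = 25.64 km
  D: √((-23.13)² + (12.61)²) = √(534.9969 + 159.0121) = 26.34 km
  → nearest: C (25.64 km)
Q at (-14.98, 24.11):
  A: √((15.82)² + (-8.76)²) = √(250.2724 + 76.7376) = 18.08 km
  B: √((34.56)² + (-1.62)²) = √(1194.3936 + 2.6244) = 34.60 km
  C: √((34.47)² + (-27.72)²) = √(1188.1809 + 768.3984) = 44.23 km
  D: √((-11.13)² + (-27.46)²) = √(123.8769 + 754.0516) = 29.63 km
  → nearest: A (18.08 km)
R at (-1.63, 4.36):
  A: √((2.47)² + (10.99)²) = √(6.1009 + 120.7801) = 11.26 km
  B: √((21.21)² + (18.13)²) = √(449.8641 + 328.6969) = 27.90 km
  C: √((21.12)² + (-7.97)²) = √(446.0544 + 63.5209) = 22.57 km
  D: √((-24.48)² + (-7.71)²) = √(599.2704 + 59.4441) = 25.67 km
  → nearest: A (11.26 km)
S at (-21.68, 28.20):
  A: √((22.52)² + (-12.85)²) = √(507.1504 + 165.1225) = 25.93 km
  B: √((41.26)² + (-5.71)²) = √(1702.3876 + 32.6041) = 41.65 km
  C: √((41.17)² + (-31.81)²) = √(1694.9689 + 1011.8761) = 52.03 km
  D: √((-4.43)² + (-31.55)²) = √(19.6249 + 995.4025) = 31.86 km
  → nearest: A (25.93 km)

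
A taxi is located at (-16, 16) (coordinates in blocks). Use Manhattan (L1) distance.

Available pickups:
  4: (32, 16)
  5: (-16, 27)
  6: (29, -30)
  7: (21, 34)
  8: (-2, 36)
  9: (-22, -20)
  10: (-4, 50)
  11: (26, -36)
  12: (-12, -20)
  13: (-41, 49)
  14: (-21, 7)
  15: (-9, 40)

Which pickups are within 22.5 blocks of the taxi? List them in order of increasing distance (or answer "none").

5, 14

Distances from (-16, 16):
4: |48| + |0| = 48 + 0 = 48 blocks
5: |0| + |11| = 0 + 11 = 11 blocks
6: |45| + |-46| = 45 + 46 = 91 blocks
7: |37| + |18| = 37 + 18 = 55 blocks
8: |14| + |20| = 14 + 20 = 34 blocks
9: |-6| + |-36| = 6 + 36 = 42 blocks
10: |12| + |34| = 12 + 34 = 46 blocks
11: |42| + |-52| = 42 + 52 = 94 blocks
12: |4| + |-36| = 4 + 36 = 40 blocks
13: |-25| + |33| = 25 + 33 = 58 blocks
14: |-5| + |-9| = 5 + 9 = 14 blocks
15: |7| + |24| = 7 + 24 = 31 blocks
Threshold 22.5 blocks: 5 (11 blocks), 14 (14 blocks) are within range.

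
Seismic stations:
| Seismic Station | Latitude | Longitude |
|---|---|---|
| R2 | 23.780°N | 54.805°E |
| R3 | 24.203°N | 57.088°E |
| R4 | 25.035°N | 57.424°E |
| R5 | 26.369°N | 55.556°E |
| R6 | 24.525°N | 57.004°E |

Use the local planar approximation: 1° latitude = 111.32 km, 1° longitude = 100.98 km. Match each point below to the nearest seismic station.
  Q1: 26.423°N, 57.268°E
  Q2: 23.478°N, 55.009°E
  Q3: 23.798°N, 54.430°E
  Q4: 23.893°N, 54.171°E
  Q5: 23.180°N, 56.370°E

Q1→R4; Q2→R2; Q3→R2; Q4→R2; Q5→R3

Q1 at 26.423°N, 57.268°E:
  R2: 385.257 km
  R3: 247.798 km
  R4: 155.313 km
  R5: 172.982 km
  R6: 212.961 km
  → nearest: R4 (155.313 km)
Q2 at 23.478°N, 55.009°E:
  R2: 39.428 km
  R3: 224.916 km
  R4: 299.187 km
  R5: 326.532 km
  R6: 232.741 km
  → nearest: R2 (39.428 km)
Q3 at 23.798°N, 54.430°E:
  R2: 37.920 km
  R3: 272.165 km
  R4: 332.217 km
  R5: 307.963 km
  R6: 272.230 km
  → nearest: R2 (37.920 km)
Q4 at 23.893°N, 54.171°E:
  R2: 65.245 km
  R3: 296.573 km
  R4: 352.230 km
  R5: 309.081 km
  R6: 294.600 km
  → nearest: R2 (65.245 km)
Q5 at 23.180°N, 56.370°E:
  R2: 171.569 km
  R3: 135.002 km
  R4: 232.314 km
  R5: 364.391 km
  R6: 162.839 km
  → nearest: R3 (135.002 km)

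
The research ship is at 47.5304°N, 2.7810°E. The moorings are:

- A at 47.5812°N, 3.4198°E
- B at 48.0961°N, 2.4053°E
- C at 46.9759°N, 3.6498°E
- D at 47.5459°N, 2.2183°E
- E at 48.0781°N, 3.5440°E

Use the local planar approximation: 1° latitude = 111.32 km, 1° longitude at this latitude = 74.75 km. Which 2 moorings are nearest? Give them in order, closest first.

Distances from 47.5304°N, 2.7810°E:
A: √((0.0508·111.32)² + (0.6388·74.75)²) = √(31.979658 + 2280.091150) = 48.0840 km
B: √((0.5657·111.32)² + (-0.3757·74.75)²) = √(3965.689914 + 788.687185) = 68.9520 km
C: √((-0.5545·111.32)² + (0.8688·74.75)²) = √(3810.215122 + 4217.567272) = 89.5979 km
D: √((0.0155·111.32)² + (-0.5627·74.75)²) = √(2.977212 + 1769.197122) = 42.0972 km
E: √((0.5477·111.32)² + (0.7630·74.75)²) = √(3717.336510 + 3252.905673) = 83.4880 km
Sorted: D (42.0972 km) < A (48.0840 km) < B (68.9520 km) < E (83.4880 km) < …

D, A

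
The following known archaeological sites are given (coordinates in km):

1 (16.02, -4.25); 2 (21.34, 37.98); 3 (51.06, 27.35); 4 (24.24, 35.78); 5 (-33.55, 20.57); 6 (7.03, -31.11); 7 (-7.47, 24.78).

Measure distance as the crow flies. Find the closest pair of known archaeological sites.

Pairwise distances:
1–2: √((5.32)² + (42.23)²) = √(28.3024 + 1783.3729) = 42.56 km
1–3: √((35.04)² + (31.60)²) = √(1227.8016 + 998.5600) = 47.18 km
1–4: √((8.22)² + (40.03)²) = √(67.5684 + 1602.4009) = 40.87 km
1–5: √((-49.57)² + (24.82)²) = √(2457.1849 + 616.0324) = 55.44 km
1–6: √((-8.99)² + (-26.86)²) = √(80.8201 + 721.4596) = 28.32 km
1–7: √((-23.49)² + (29.03)²) = √(551.7801 + 842.7409) = 37.34 km
2–3: √((29.72)² + (-10.63)²) = √(883.2784 + 112.9969) = 31.56 km
2–4: √((2.90)² + (-2.20)²) = √(8.4100 + 4.8400) = 3.64 km
2–5: √((-54.89)² + (-17.41)²) = √(3012.9121 + 303.1081) = 57.58 km
2–6: √((-14.31)² + (-69.09)²) = √(204.7761 + 4773.4281) = 70.56 km
2–7: √((-28.81)² + (-13.20)²) = √(830.0161 + 174.2400) = 31.69 km
3–4: √((-26.82)² + (8.43)²) = √(719.3124 + 71.0649) = 28.11 km
3–5: √((-84.61)² + (-6.78)²) = √(7158.8521 + 45.9684) = 84.88 km
3–6: √((-44.03)² + (-58.46)²) = √(1938.6409 + 3417.5716) = 73.19 km
3–7: √((-58.53)² + (-2.57)²) = √(3425.7609 + 6.6049) = 58.59 km
4–5: √((-57.79)² + (-15.21)²) = √(3339.6841 + 231.3441) = 59.76 km
4–6: √((-17.21)² + (-66.89)²) = √(296.1841 + 4474.2721) = 69.07 km
4–7: √((-31.71)² + (-11.00)²) = √(1005.5241 + 121.0000) = 33.56 km
5–6: √((40.58)² + (-51.68)²) = √(1646.7364 + 2670.8224) = 65.71 km
5–7: √((26.08)² + (4.21)²) = √(680.1664 + 17.7241) = 26.42 km
6–7: √((-14.50)² + (55.89)²) = √(210.2500 + 3123.6921) = 57.74 km
Closest pair: 2–4 at 3.64 km.

2 and 4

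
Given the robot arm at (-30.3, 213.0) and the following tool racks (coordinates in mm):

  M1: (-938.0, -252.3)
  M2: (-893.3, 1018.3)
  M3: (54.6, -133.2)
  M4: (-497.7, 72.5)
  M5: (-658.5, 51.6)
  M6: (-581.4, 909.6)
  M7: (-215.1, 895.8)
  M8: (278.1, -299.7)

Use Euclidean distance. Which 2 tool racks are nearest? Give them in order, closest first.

Distances from (-30.3, 213.0):
M1: √((-907.7)² + (-465.3)²) = √(823919.290 + 216504.090) = 1020.0 mm
M2: √((-863.0)² + (805.3)²) = √(744769.000 + 648508.090) = 1180.4 mm
M3: √((84.9)² + (-346.2)²) = √(7208.010 + 119854.440) = 356.5 mm
M4: √((-467.4)² + (-140.5)²) = √(218462.760 + 19740.250) = 488.1 mm
M5: √((-628.2)² + (-161.4)²) = √(394635.240 + 26049.960) = 648.6 mm
M6: √((-551.1)² + (696.6)²) = √(303711.210 + 485251.560) = 888.2 mm
M7: √((-184.8)² + (682.8)²) = √(34151.040 + 466215.840) = 707.4 mm
M8: √((308.4)² + (-512.7)²) = √(95110.560 + 262861.290) = 598.3 mm
Sorted: M3 (356.5 mm) < M4 (488.1 mm) < M8 (598.3 mm) < M5 (648.6 mm) < …

M3, M4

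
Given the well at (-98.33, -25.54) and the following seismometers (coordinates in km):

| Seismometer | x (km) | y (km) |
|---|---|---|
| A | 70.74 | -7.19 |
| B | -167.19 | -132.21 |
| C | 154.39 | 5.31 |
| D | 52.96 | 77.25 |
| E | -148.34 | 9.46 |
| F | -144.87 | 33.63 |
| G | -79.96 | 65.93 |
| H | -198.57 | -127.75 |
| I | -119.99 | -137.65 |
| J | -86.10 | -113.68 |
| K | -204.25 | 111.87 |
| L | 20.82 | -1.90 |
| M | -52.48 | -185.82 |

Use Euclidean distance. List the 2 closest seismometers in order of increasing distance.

Distances from (-98.33, -25.54):
A: 170.06 km
B: 126.97 km
C: 254.60 km
D: 182.91 km
E: 61.04 km
F: 75.28 km
G: 93.30 km
H: 143.16 km
I: 114.18 km
J: 88.98 km
K: 173.50 km
L: 121.47 km
M: 166.71 km
Sorted: E (61.04 km) < F (75.28 km) < J (88.98 km) < G (93.30 km) < …

E, F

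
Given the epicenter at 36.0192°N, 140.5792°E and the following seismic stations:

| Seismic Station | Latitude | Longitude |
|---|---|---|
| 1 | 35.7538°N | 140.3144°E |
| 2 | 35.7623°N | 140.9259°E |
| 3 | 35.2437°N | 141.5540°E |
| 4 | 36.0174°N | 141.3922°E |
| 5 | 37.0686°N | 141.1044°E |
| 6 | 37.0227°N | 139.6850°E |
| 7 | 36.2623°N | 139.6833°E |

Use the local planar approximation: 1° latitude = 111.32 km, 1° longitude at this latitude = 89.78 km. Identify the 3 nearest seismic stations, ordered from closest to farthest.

Distances from 36.0192°N, 140.5792°E:
1: √((-0.2654·111.32)² + (-0.2648·89.78)²) = √(872.867317 + 565.190904) = 37.9217 km
2: √((-0.2569·111.32)² + (0.3467·89.78)²) = √(817.851781 + 968.873071) = 42.2697 km
3: √((-0.7755·111.32)² + (0.9748·89.78)²) = √(7452.637537 + 7659.320508) = 122.9307 km
4: √((-0.0018·111.32)² + (0.8130·89.78)²) = √(0.040151 + 5327.706518) = 72.9914 km
5: √((1.0494·111.32)² + (0.5252·89.78)²) = √(13646.727358 + 2223.354107) = 125.9765 km
6: √((1.0035·111.32)² + (-0.8942·89.78)²) = √(12479.039201 + 6445.083276) = 137.5650 km
7: √((0.2431·111.32)² + (-0.8959·89.78)²) = √(732.345999 + 6469.612591) = 84.8644 km
Sorted: 1 (37.9217 km) < 2 (42.2697 km) < 4 (72.9914 km) < 7 (84.8644 km) < 3 (122.9307 km) < …

1, 2, 4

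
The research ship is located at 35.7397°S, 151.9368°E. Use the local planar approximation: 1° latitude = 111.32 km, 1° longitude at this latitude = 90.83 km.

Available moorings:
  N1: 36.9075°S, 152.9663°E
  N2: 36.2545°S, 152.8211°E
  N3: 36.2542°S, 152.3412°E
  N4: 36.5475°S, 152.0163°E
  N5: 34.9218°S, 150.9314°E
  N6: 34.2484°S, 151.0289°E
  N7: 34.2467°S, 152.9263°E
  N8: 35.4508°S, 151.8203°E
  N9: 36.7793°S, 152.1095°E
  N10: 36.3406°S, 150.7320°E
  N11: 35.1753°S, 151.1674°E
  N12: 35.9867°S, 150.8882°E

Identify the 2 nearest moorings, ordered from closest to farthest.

N8, N3

Distances from 35.7397°S, 151.9368°E:
N1: 160.1371 km
N2: 98.6692 km
N3: 68.0407 km
N4: 90.2138 km
N5: 128.9546 km
N6: 185.3651 km
N7: 188.9456 km
N8: 33.8565 km
N9: 116.7865 km
N10: 128.2573 km
N11: 93.9752 km
N12: 99.1338 km
Sorted: N8 (33.8565 km) < N3 (68.0407 km) < N4 (90.2138 km) < N11 (93.9752 km) < …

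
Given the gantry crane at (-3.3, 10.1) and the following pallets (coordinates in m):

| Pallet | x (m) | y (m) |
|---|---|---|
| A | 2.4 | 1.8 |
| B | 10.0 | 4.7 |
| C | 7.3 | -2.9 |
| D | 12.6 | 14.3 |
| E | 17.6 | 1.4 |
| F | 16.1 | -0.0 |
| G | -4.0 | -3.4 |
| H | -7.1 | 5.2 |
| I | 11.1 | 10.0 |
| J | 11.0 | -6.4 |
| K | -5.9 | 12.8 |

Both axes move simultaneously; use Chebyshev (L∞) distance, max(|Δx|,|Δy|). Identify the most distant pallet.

Distances from (-3.3, 10.1):
A: 8.3 m
B: 13.3 m
C: 13.0 m
D: 15.9 m
E: 20.9 m
F: 19.4 m
G: 13.5 m
H: 4.9 m
I: 14.4 m
J: 16.5 m
K: 2.7 m
Maximum: E at 20.9 m.

E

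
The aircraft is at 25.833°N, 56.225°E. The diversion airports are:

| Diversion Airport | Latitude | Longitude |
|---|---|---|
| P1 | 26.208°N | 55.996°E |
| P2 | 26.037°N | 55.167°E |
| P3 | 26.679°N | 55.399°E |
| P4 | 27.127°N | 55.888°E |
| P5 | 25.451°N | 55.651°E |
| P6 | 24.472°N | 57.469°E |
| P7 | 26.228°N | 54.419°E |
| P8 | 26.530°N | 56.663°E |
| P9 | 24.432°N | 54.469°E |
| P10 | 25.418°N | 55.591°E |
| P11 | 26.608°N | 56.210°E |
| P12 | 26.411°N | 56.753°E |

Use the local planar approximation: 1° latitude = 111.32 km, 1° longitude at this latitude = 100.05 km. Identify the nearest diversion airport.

P1

Distances from 25.833°N, 56.225°E:
P1: √((0.375·111.32)² + (-0.229·100.05)²) = √(1742.64502 + 524.93454) = 47.619 km
P2: √((0.204·111.32)² + (-1.058·100.05)²) = √(515.71140 + 11204.83644) = 108.261 km
P3: √((0.846·111.32)² + (-0.826·100.05)²) = √(8869.25459 + 6829.58447) = 125.295 km
P4: √((1.294·111.32)² + (-0.337·100.05)²) = √(20749.84935 + 1136.82597) = 147.941 km
P5: √((-0.382·111.32)² + (-0.574·100.05)²) = √(1808.31099 + 3298.05558) = 71.459 km
P6: √((-1.361·111.32)² + (1.244·100.05)²) = √(22954.22560 + 15490.83923) = 196.074 km
P7: √((0.395·111.32)² + (-1.806·100.05)²) = √(1933.48402 + 32648.98451) = 185.964 km
P8: √((0.697·111.32)² + (0.438·100.05)²) = √(6020.21431 + 1920.35892) = 89.110 km
P9: √((-1.401·111.32)² + (-1.756·100.05)²) = √(24323.30949 + 30866.20307) = 234.924 km
P10: √((-0.415·111.32)² + (-0.634·100.05)²) = √(2134.23672 + 4023.58056) = 78.472 km
P11: √((0.775·111.32)² + (-0.015·100.05)²) = √(7443.03053 + 2.25225) = 86.286 km
P12: √((0.578·111.32)² + (0.528·100.05)²) = √(4140.01650 + 2790.62854) = 83.250 km
Minimum: P1 at 47.619 km.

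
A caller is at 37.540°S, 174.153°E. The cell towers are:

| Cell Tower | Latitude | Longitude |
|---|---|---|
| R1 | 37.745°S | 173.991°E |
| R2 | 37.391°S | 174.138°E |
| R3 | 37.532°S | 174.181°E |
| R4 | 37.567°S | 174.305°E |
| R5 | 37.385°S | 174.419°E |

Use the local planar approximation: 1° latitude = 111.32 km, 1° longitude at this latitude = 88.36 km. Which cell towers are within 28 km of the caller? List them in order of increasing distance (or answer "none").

R3, R4, R2, R1

Distances from 37.540°S, 174.153°E:
R1: √((-0.205·111.32)² + (-0.162·88.36)²) = √(520.77978 + 204.89976) = 26.938 km
R2: √((0.149·111.32)² + (-0.015·88.36)²) = √(275.11795 + 1.75669) = 16.640 km
R3: √((0.008·111.32)² + (0.028·88.36)²) = √(0.79310 + 6.12107) = 2.629 km
R4: √((-0.027·111.32)² + (0.152·88.36)²) = √(9.03387 + 180.38424) = 13.763 km
R5: √((0.155·111.32)² + (0.266·88.36)²) = √(297.72122 + 552.42673) = 29.157 km
Threshold 28 km: R3 (2.629 km), R4 (13.763 km), R2 (16.640 km), R1 (26.938 km) are within range.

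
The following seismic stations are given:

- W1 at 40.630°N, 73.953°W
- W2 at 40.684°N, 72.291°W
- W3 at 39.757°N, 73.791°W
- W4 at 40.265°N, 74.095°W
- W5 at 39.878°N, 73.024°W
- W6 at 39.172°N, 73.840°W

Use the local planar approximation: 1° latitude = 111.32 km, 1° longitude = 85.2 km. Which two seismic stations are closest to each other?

W1 and W4

Pairwise distances:
W1–W2: √((0.054·111.32)² + (1.662·85.2)²) = √(36.13549 + 20051.23969) = 141.730 km
W1–W3: √((-0.873·111.32)² + (0.162·85.2)²) = √(9444.41110 + 190.50625) = 98.158 km
W1–W4: √((-0.365·111.32)² + (-0.142·85.2)²) = √(1650.94317 + 146.37128) = 42.395 km
W1–W5: √((-0.752·111.32)² + (0.929·85.2)²) = √(7007.80610 + 6264.84914) = 115.207 km
W1–W6: √((-1.458·111.32)² + (0.113·85.2)²) = √(26342.77020 + 92.69068) = 162.590 km
W2–W3: √((-0.927·111.32)² + (-1.500·85.2)²) = √(10648.92734 + 16332.84000) = 164.261 km
W2–W4: √((-0.419·111.32)² + (-1.804·85.2)²) = √(2175.57691 + 23623.93592) = 160.622 km
W2–W5: √((-0.806·111.32)² + (-0.733·85.2)²) = √(8050.38182 + 3900.20234) = 109.319 km
W2–W6: √((-1.512·111.32)² + (-1.549·85.2)²) = √(28330.22199 + 17417.34784) = 213.887 km
W3–W4: √((0.508·111.32)² + (-0.304·85.2)²) = √(3197.96584 + 670.85144) = 62.200 km
W3–W5: √((0.121·111.32)² + (0.767·85.2)²) = √(181.43336 + 4270.41338) = 66.722 km
W3–W6: √((-0.585·111.32)² + (-0.049·85.2)²) = √(4240.90093 + 17.42896) = 65.256 km
W4–W5: √((-0.387·111.32)² + (1.071·85.2)²) = √(1855.95878 + 8326.41650) = 100.908 km
W4–W6: √((-1.093·111.32)² + (0.255·85.2)²) = √(14804.26053 + 472.01908) = 123.597 km
W5–W6: √((-0.706·111.32)² + (-0.816·85.2)²) = √(6176.68989 + 4833.47534) = 104.929 km
Closest pair: W1–W4 at 42.395 km.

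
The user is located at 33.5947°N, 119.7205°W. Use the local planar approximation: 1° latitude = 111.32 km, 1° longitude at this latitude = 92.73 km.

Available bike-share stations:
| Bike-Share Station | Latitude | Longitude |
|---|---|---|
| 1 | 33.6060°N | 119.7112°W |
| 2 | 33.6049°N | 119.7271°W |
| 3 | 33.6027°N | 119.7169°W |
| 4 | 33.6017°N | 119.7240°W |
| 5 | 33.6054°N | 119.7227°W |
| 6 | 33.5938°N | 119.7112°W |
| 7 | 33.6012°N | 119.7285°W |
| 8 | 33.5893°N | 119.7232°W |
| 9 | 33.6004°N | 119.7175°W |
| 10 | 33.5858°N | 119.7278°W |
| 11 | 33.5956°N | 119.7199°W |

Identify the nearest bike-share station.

11

Distances from 33.5947°N, 119.7205°W:
1: √((0.0113·111.32)² + (0.0093·92.73)²) = √(1.582353 + 0.743715) = 1.5251 km
2: √((0.0102·111.32)² + (-0.0066·92.73)²) = √(1.289278 + 0.374566) = 1.2899 km
3: √((0.0080·111.32)² + (0.0036·92.73)²) = √(0.793097 + 0.111441) = 0.9511 km
4: √((0.0070·111.32)² + (-0.0035·92.73)²) = √(0.607215 + 0.105336) = 0.8441 km
5: √((0.0107·111.32)² + (-0.0022·92.73)²) = √(1.418776 + 0.041618) = 1.2085 km
6: √((-0.0009·111.32)² + (0.0093·92.73)²) = √(0.010038 + 0.743715) = 0.8682 km
7: √((0.0065·111.32)² + (-0.0080·92.73)²) = √(0.523568 + 0.550327) = 1.0363 km
8: √((-0.0054·111.32)² + (-0.0027·92.73)²) = √(0.361355 + 0.062686) = 0.6512 km
9: √((0.0057·111.32)² + (0.0030·92.73)²) = √(0.402621 + 0.077390) = 0.6928 km
10: √((-0.0089·111.32)² + (-0.0073·92.73)²) = √(0.981582 + 0.458233) = 1.1999 km
11: √((0.0009·111.32)² + (0.0006·92.73)²) = √(0.010038 + 0.003096) = 0.1146 km
Minimum: 11 at 0.1146 km.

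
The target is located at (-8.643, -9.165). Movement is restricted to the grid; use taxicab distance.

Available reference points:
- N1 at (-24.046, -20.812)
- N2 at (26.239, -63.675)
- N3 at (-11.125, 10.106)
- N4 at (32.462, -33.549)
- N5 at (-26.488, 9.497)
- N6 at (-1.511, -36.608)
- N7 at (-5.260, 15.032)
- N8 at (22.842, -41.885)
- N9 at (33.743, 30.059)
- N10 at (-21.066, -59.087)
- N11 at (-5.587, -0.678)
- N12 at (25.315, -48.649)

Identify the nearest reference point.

Distances from (-8.643, -9.165):
N1: |-15.403| + |-11.647| = 15.403 + 11.647 = 27.050
N2: |34.882| + |-54.510| = 34.882 + 54.510 = 89.392
N3: |-2.482| + |19.271| = 2.482 + 19.271 = 21.753
N4: |41.105| + |-24.384| = 41.105 + 24.384 = 65.489
N5: |-17.845| + |18.662| = 17.845 + 18.662 = 36.507
N6: |7.132| + |-27.443| = 7.132 + 27.443 = 34.575
N7: |3.383| + |24.197| = 3.383 + 24.197 = 27.580
N8: |31.485| + |-32.720| = 31.485 + 32.720 = 64.205
N9: |42.386| + |39.224| = 42.386 + 39.224 = 81.610
N10: |-12.423| + |-49.922| = 12.423 + 49.922 = 62.345
N11: |3.056| + |8.487| = 3.056 + 8.487 = 11.543
N12: |33.958| + |-39.484| = 33.958 + 39.484 = 73.442
Minimum: N11 at 11.543.

N11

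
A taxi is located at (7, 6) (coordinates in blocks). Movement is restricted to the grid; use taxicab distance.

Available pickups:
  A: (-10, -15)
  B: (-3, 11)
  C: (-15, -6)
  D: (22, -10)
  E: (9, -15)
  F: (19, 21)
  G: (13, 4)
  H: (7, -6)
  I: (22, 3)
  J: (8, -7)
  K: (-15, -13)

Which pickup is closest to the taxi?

G

Distances from (7, 6):
A: 38 blocks
B: 15 blocks
C: 34 blocks
D: 31 blocks
E: 23 blocks
F: 27 blocks
G: 8 blocks
H: 12 blocks
I: 18 blocks
J: 14 blocks
K: 41 blocks
Minimum: G at 8 blocks.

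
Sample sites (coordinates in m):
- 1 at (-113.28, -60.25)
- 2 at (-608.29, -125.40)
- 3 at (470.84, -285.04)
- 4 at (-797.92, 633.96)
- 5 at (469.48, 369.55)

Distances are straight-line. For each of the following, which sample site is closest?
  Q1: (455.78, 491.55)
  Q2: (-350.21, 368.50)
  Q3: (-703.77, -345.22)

Q1 at (455.78, 491.55):
  1: 792.66 m
  2: 1229.99 m
  3: 776.74 m
  4: 1261.76 m
  5: 122.77 m
  → nearest: 5 (122.77 m)
Q2 at (-350.21, 368.50):
  1: 489.86 m
  2: 557.26 m
  3: 1049.40 m
  4: 520.49 m
  5: 819.69 m
  → nearest: 1 (489.86 m)
Q3 at (-703.77, -345.22):
  1: 655.66 m
  2: 239.66 m
  3: 1176.15 m
  4: 983.70 m
  5: 1373.83 m
  → nearest: 2 (239.66 m)

Q1→5; Q2→1; Q3→2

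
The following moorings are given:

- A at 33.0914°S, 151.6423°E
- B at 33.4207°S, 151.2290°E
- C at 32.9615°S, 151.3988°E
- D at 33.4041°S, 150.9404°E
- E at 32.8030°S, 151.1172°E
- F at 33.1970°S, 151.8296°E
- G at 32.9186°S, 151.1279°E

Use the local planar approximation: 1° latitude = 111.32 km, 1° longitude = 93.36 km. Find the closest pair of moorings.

Pairwise distances:
E–G: 12.9073 km
A–F: 21.0704 km
C–G: 25.7382 km
A–C: 26.9426 km
B–D: 27.0070 km
C–E: 31.6622 km
C–F: 48.0092 km
A–G: 51.7336 km
A–B: 53.2226 km
B–C: 53.5198 km
B–G: 56.6851 km
D–G: 56.8100 km
A–E: 58.6003 km
B–F: 61.3530 km
C–D: 65.2616 km
D–E: 68.9202 km
B–E: 69.5500 km
F–G: 72.4716 km
A–D: 74.2012 km
E–F: 79.6696 km
D–F: 86.1575 km
Closest pair: E–G at 12.9073 km.

E and G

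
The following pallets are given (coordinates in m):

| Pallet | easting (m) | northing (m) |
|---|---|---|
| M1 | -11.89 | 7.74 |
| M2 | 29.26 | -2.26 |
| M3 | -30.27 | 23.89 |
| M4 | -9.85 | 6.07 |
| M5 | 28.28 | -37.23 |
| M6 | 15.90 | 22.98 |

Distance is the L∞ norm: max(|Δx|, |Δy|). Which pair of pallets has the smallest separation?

M1 and M4

Pairwise distances:
M1–M2: max(|41.15|, |-10.00|) = 41.15 m
M1–M3: max(|-18.38|, |16.15|) = 18.38 m
M1–M4: max(|2.04|, |-1.67|) = 2.04 m
M1–M5: max(|40.17|, |-44.97|) = 44.97 m
M1–M6: max(|27.79|, |15.24|) = 27.79 m
M2–M3: max(|-59.53|, |26.15|) = 59.53 m
M2–M4: max(|-39.11|, |8.33|) = 39.11 m
M2–M5: max(|-0.98|, |-34.97|) = 34.97 m
M2–M6: max(|-13.36|, |25.24|) = 25.24 m
M3–M4: max(|20.42|, |-17.82|) = 20.42 m
M3–M5: max(|58.55|, |-61.12|) = 61.12 m
M3–M6: max(|46.17|, |-0.91|) = 46.17 m
M4–M5: max(|38.13|, |-43.30|) = 43.30 m
M4–M6: max(|25.75|, |16.91|) = 25.75 m
M5–M6: max(|-12.38|, |60.21|) = 60.21 m
Closest pair: M1–M4 at 2.04 m.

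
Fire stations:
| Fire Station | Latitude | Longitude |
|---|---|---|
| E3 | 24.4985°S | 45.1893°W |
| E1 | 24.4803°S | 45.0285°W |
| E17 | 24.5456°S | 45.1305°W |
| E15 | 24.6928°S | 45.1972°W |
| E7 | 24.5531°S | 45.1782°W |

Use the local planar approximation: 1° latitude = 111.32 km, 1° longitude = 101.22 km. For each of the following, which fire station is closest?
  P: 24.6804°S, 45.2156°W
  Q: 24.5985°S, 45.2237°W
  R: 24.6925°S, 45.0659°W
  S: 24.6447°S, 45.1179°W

P→E15; Q→E7; R→E15; S→E15

P at 24.6804°S, 45.2156°W:
  E3: 20.4233 km
  E1: 29.2376 km
  E17: 17.3025 km
  E15: 2.3182 km
  E7: 14.6680 km
  → nearest: E15 (2.3182 km)
Q at 24.5985°S, 45.2237°W:
  E3: 11.6639 km
  E1: 23.7385 km
  E17: 11.1208 km
  E15: 10.8348 km
  E7: 6.8376 km
  → nearest: E7 (6.8376 km)
R at 24.6925°S, 45.0659°W:
  E3: 24.9480 km
  E1: 23.9235 km
  E17: 17.6117 km
  E15: 13.2902 km
  E7: 19.2358 km
  → nearest: E15 (13.2902 km)
S at 24.6447°S, 45.1179°W:
  E3: 17.8075 km
  E1: 20.4160 km
  E17: 11.1053 km
  E15: 9.6488 km
  E7: 11.8840 km
  → nearest: E15 (9.6488 km)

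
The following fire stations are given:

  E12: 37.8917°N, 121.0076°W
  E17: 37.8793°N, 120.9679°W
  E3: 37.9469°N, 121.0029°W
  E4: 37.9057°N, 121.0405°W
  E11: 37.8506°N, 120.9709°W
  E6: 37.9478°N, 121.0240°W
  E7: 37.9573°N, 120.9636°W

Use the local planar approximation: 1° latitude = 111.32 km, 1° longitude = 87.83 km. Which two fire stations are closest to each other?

Pairwise distances:
E12–E17: √((-0.0124·111.32)² + (0.0397·87.83)²) = √(1.905416 + 12.158130) = 3.7501 km
E12–E3: √((0.0552·111.32)² + (0.0047·87.83)²) = √(37.759354 + 0.170405) = 6.1587 km
E12–E4: √((0.0140·111.32)² + (-0.0329·87.83)²) = √(2.428860 + 8.349829) = 3.2831 km
E12–E11: √((-0.0411·111.32)² + (0.0367·87.83)²) = √(20.932931 + 10.390056) = 5.5967 km
E12–E6: √((0.0561·111.32)² + (-0.0164·87.83)²) = √(39.000674 + 2.074787) = 6.4090 km
E12–E7: √((0.0656·111.32)² + (0.0440·87.83)²) = √(53.327850 + 14.934515) = 8.2621 km
E17–E3: √((0.0676·111.32)² + (-0.0350·87.83)²) = √(56.629117 + 9.449783) = 8.1289 km
E17–E4: √((0.0264·111.32)² + (-0.0726·87.83)²) = √(8.636828 + 40.659217) = 7.0211 km
E17–E11: √((-0.0287·111.32)² + (-0.0030·87.83)²) = √(10.207284 + 0.069427) = 3.2057 km
E17–E6: √((0.0685·111.32)² + (-0.0561·87.83)²) = √(58.147030 + 24.277921) = 9.0788 km
E17–E7: √((0.0780·111.32)² + (0.0043·87.83)²) = √(75.393794 + 0.142634) = 8.6912 km
E3–E4: √((-0.0412·111.32)² + (-0.0376·87.83)²) = √(21.034918 + 10.905899) = 5.6516 km
E3–E11: √((-0.0963·111.32)² + (0.0320·87.83)²) = √(114.920887 + 7.899248) = 11.0824 km
E3–E6: √((0.0009·111.32)² + (-0.0211·87.83)²) = √(0.010038 + 3.434398) = 1.8559 km
E3–E7: √((0.0104·111.32)² + (0.0393·87.83)²) = √(1.340334 + 11.914364) = 3.6407 km
E4–E11: √((-0.0551·111.32)² + (0.0696·87.83)²) = √(37.622668 + 37.368378) = 8.6597 km
E4–E6: √((0.0421·111.32)² + (0.0165·87.83)²) = √(21.963957 + 2.100166) = 4.9055 km
E4–E7: √((0.0516·111.32)² + (0.0769·87.83)²) = √(32.994823 + 45.618232) = 8.8664 km
E11–E6: √((0.0972·111.32)² + (-0.0531·87.83)²) = √(117.078979 + 21.750779) = 11.7826 km
E11–E7: √((0.1067·111.32)² + (0.0073·87.83)²) = √(141.083178 + 0.411085) = 11.8951 km
E6–E7: √((0.0095·111.32)² + (0.0604·87.83)²) = √(1.118391 + 28.142304) = 5.4093 km
Closest pair: E3–E6 at 1.8559 km.

E3 and E6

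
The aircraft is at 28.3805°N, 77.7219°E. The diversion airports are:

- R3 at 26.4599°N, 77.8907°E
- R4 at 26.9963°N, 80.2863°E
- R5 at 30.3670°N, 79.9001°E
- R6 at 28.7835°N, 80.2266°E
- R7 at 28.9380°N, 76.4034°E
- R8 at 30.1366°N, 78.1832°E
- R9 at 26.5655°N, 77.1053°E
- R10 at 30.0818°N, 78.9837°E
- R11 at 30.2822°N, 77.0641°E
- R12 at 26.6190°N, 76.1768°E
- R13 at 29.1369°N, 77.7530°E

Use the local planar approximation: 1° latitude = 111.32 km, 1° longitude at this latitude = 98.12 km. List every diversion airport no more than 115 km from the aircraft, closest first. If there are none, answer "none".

Distances from 28.3805°N, 77.7219°E:
R3: 214.4418 km
R4: 295.0518 km
R5: 307.5386 km
R6: 249.8222 km
R7: 143.4868 km
R8: 200.6606 km
R9: 210.9096 km
R10: 226.2663 km
R11: 221.3178 km
R12: 247.8619 km
R13: 84.2577 km
Threshold 115 km: R13 (84.2577 km) is within range.

R13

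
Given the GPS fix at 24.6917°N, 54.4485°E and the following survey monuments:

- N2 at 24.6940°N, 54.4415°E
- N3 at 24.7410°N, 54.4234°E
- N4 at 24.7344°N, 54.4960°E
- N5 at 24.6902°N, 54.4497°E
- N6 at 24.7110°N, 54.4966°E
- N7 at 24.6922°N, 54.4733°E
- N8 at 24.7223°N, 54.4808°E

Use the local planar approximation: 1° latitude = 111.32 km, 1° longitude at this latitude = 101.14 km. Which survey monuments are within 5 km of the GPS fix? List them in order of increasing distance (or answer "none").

N5, N2, N7, N8

Distances from 24.6917°N, 54.4485°E:
N2: √((0.0023·111.32)² + (-0.0070·101.14)²) = √(0.065554 + 0.501236) = 0.7529 km
N3: √((0.0493·111.32)² + (-0.0251·101.14)²) = √(30.118978 + 6.444561) = 6.0468 km
N4: √((0.0427·111.32)² + (0.0475·101.14)²) = √(22.594469 + 23.079857) = 6.7583 km
N5: √((-0.0015·111.32)² + (0.0012·101.14)²) = √(0.027882 + 0.014730) = 0.2064 km
N6: √((0.0193·111.32)² + (0.0481·101.14)²) = √(4.615949 + 23.666610) = 5.3181 km
N7: √((0.0005·111.32)² + (0.0248·101.14)²) = √(0.003098 + 6.291428) = 2.5089 km
N8: √((0.0306·111.32)² + (0.0323·101.14)²) = √(11.603506 + 10.672126) = 4.7197 km
Threshold 5 km: N5 (0.2064 km), N2 (0.7529 km), N7 (2.5089 km), N8 (4.7197 km) are within range.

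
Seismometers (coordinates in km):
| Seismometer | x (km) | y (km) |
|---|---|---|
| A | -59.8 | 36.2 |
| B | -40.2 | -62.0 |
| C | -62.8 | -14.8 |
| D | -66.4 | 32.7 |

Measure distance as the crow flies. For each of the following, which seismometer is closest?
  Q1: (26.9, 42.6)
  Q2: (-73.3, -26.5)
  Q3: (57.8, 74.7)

Q1 at (26.9, 42.6):
  A: 86.9 km
  B: 124.3 km
  C: 106.5 km
  D: 93.8 km
  → nearest: A (86.9 km)
Q2 at (-73.3, -26.5):
  A: 64.1 km
  B: 48.5 km
  C: 15.7 km
  D: 59.6 km
  → nearest: C (15.7 km)
Q3 at (57.8, 74.7):
  A: 123.7 km
  B: 168.2 km
  C: 150.2 km
  D: 131.1 km
  → nearest: A (123.7 km)

Q1→A; Q2→C; Q3→A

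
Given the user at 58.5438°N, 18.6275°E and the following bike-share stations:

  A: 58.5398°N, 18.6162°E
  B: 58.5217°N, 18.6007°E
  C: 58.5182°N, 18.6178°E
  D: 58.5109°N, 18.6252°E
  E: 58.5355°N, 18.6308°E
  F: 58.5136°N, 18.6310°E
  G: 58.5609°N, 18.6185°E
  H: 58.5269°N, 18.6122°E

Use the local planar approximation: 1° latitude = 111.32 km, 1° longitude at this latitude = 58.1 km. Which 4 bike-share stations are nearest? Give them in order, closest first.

Distances from 58.5438°N, 18.6275°E:
A: 0.7933 km
B: 2.9115 km
C: 2.9050 km
D: 3.6649 km
E: 0.9436 km
F: 3.3680 km
G: 1.9741 km
H: 2.0807 km
Sorted: A (0.7933 km) < E (0.9436 km) < G (1.9741 km) < H (2.0807 km) < C (2.9050 km) < B (2.9115 km) < …

A, E, G, H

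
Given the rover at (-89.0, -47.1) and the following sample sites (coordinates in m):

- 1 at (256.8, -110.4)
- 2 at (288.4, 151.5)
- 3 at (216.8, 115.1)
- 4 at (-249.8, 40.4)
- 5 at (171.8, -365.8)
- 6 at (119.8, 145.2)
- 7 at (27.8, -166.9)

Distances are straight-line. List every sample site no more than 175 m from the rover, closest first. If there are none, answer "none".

7

Distances from (-89.0, -47.1):
1: √((345.8)² + (-63.3)²) = √(119577.640 + 4006.890) = 351.5 m
2: √((377.4)² + (198.6)²) = √(142430.760 + 39441.960) = 426.5 m
3: √((305.8)² + (162.2)²) = √(93513.640 + 26308.840) = 346.2 m
4: √((-160.8)² + (87.5)²) = √(25856.640 + 7656.250) = 183.1 m
5: √((260.8)² + (-318.7)²) = √(68016.640 + 101569.690) = 411.8 m
6: √((208.8)² + (192.3)²) = √(43597.440 + 36979.290) = 283.9 m
7: √((116.8)² + (-119.8)²) = √(13642.240 + 14352.040) = 167.3 m
Threshold 175 m: 7 (167.3 m) is within range.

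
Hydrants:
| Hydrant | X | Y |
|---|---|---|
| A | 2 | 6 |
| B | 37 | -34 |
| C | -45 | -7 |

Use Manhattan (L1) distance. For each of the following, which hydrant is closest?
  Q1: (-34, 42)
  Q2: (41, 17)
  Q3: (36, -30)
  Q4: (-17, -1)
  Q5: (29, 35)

Q1 at (-34, 42):
  A: |36| + |-36| = 36 + 36 = 72
  B: |71| + |-76| = 71 + 76 = 147
  C: |-11| + |-49| = 11 + 49 = 60
  → nearest: C (60)
Q2 at (41, 17):
  A: |-39| + |-11| = 39 + 11 = 50
  B: |-4| + |-51| = 4 + 51 = 55
  C: |-86| + |-24| = 86 + 24 = 110
  → nearest: A (50)
Q3 at (36, -30):
  A: |-34| + |36| = 34 + 36 = 70
  B: |1| + |-4| = 1 + 4 = 5
  C: |-81| + |23| = 81 + 23 = 104
  → nearest: B (5)
Q4 at (-17, -1):
  A: |19| + |7| = 19 + 7 = 26
  B: |54| + |-33| = 54 + 33 = 87
  C: |-28| + |-6| = 28 + 6 = 34
  → nearest: A (26)
Q5 at (29, 35):
  A: |-27| + |-29| = 27 + 29 = 56
  B: |8| + |-69| = 8 + 69 = 77
  C: |-74| + |-42| = 74 + 42 = 116
  → nearest: A (56)

Q1→C; Q2→A; Q3→B; Q4→A; Q5→A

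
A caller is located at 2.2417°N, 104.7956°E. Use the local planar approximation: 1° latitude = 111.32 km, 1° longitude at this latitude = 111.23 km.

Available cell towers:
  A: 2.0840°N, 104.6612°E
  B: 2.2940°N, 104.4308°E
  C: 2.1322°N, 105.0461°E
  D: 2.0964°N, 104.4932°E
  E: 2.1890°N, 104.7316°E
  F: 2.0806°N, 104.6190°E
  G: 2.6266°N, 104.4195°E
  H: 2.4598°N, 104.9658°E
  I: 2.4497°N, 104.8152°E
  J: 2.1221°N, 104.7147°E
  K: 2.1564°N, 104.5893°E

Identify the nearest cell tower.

Distances from 2.2417°N, 104.7956°E:
A: √((-0.1577·111.32)² + (-0.1344·111.23)²) = √(308.183783 + 223.481929) = 23.0579 km
B: √((0.0523·111.32)² + (-0.3648·111.23)²) = √(33.896103 + 1646.468908) = 40.9923 km
C: √((-0.1095·111.32)² + (0.2505·111.23)²) = √(148.584885 + 776.353178) = 30.4128 km
D: √((-0.1453·111.32)² + (-0.3024·111.23)²) = √(261.624026 + 1131.377267) = 37.3229 km
E: √((-0.0527·111.32)² + (-0.0640·111.23)²) = √(34.416573 + 50.676174) = 9.2246 km
F: √((-0.1611·111.32)² + (-0.1766·111.23)²) = √(321.615874 + 385.856013) = 26.5983 km
G: √((0.3849·111.32)² + (-0.3761·111.23)²) = √(1835.871236 + 1750.050340) = 59.8826 km
H: √((0.2181·111.32)² + (0.1702·111.23)²) = √(589.464597 + 358.395861) = 30.7873 km
I: √((0.2080·111.32)² + (0.0196·111.23)²) = √(536.133649 + 4.752871) = 23.2570 km
J: √((-0.1196·111.32)² + (-0.0809·111.23)²) = √(177.259188 + 80.973128) = 16.0696 km
K: √((-0.0853·111.32)² + (-0.2063·111.23)²) = √(90.166343 + 526.553290) = 24.8338 km
Minimum: E at 9.2246 km.

E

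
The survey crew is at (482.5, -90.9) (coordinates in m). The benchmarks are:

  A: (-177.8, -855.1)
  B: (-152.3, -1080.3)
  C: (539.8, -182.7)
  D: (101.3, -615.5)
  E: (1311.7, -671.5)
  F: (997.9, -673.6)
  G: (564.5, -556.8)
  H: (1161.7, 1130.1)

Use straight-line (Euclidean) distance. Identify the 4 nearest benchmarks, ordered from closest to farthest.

C, G, D, F

Distances from (482.5, -90.9):
A: √((-660.3)² + (-764.2)²) = √(435996.090 + 584001.640) = 1009.9 m
B: √((-634.8)² + (-989.4)²) = √(402971.040 + 978912.360) = 1175.5 m
C: √((57.3)² + (-91.8)²) = √(3283.290 + 8427.240) = 108.2 m
D: √((-381.2)² + (-524.6)²) = √(145313.440 + 275205.160) = 648.5 m
E: √((829.2)² + (-580.6)²) = √(687572.640 + 337096.360) = 1012.3 m
F: √((515.4)² + (-582.7)²) = √(265637.160 + 339539.290) = 777.9 m
G: √((82.0)² + (-465.9)²) = √(6724.000 + 217062.810) = 473.1 m
H: √((679.2)² + (1221.0)²) = √(461312.640 + 1490841.000) = 1397.2 m
Sorted: C (108.2 m) < G (473.1 m) < D (648.5 m) < F (777.9 m) < A (1009.9 m) < E (1012.3 m) < …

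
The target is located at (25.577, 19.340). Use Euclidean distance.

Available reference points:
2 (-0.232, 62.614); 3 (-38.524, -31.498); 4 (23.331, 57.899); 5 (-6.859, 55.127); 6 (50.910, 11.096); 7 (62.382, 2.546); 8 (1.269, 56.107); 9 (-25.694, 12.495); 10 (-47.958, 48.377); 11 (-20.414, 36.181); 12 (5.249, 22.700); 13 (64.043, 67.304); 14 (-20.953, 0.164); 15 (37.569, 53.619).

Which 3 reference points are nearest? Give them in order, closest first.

Distances from (25.577, 19.340):
2: √((-25.809)² + (43.274)²) = √(666.10448 + 1872.63908) = 50.386
3: √((-64.101)² + (-50.838)²) = √(4108.93820 + 2584.50224) = 81.813
4: √((-2.246)² + (38.559)²) = √(5.04452 + 1486.79648) = 38.624
5: √((-32.436)² + (35.787)²) = √(1052.09410 + 1280.70937) = 48.299
6: √((25.333)² + (-8.244)²) = √(641.76089 + 67.96354) = 26.641
7: √((36.805)² + (-16.794)²) = √(1354.60802 + 282.03844) = 40.455
8: √((-24.308)² + (36.767)²) = √(590.87886 + 1351.81229) = 44.076
9: √((-51.271)² + (-6.845)²) = √(2628.71544 + 46.85403) = 51.726
10: √((-73.535)² + (29.037)²) = √(5407.39622 + 843.14737) = 79.060
11: √((-45.991)² + (16.841)²) = √(2115.17208 + 283.61928) = 48.977
12: √((-20.328)² + (3.360)²) = √(413.22758 + 11.28960) = 20.604
13: √((38.466)² + (47.964)²) = √(1479.63316 + 2300.54530) = 61.483
14: √((-46.530)² + (-19.176)²) = √(2165.04090 + 367.71898) = 50.327
15: √((11.992)² + (34.279)²) = √(143.80806 + 1175.04984) = 36.316
Sorted: 12 (20.604) < 6 (26.641) < 15 (36.316) < 4 (38.624) < 7 (40.455) < …

12, 6, 15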